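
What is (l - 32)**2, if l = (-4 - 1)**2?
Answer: 49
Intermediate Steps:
l = 25 (l = (-5)**2 = 25)
(l - 32)**2 = (25 - 32)**2 = (-7)**2 = 49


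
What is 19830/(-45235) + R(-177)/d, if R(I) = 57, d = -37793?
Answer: -150402717/341913271 ≈ -0.43989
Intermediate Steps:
19830/(-45235) + R(-177)/d = 19830/(-45235) + 57/(-37793) = 19830*(-1/45235) + 57*(-1/37793) = -3966/9047 - 57/37793 = -150402717/341913271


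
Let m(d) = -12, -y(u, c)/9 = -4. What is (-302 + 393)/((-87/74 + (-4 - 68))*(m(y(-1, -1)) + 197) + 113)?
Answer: -182/26849 ≈ -0.0067786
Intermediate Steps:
y(u, c) = 36 (y(u, c) = -9*(-4) = 36)
(-302 + 393)/((-87/74 + (-4 - 68))*(m(y(-1, -1)) + 197) + 113) = (-302 + 393)/((-87/74 + (-4 - 68))*(-12 + 197) + 113) = 91/((-87*1/74 - 72)*185 + 113) = 91/((-87/74 - 72)*185 + 113) = 91/(-5415/74*185 + 113) = 91/(-27075/2 + 113) = 91/(-26849/2) = 91*(-2/26849) = -182/26849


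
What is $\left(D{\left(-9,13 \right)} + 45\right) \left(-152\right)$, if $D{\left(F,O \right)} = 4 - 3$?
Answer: $-6992$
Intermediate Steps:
$D{\left(F,O \right)} = 1$ ($D{\left(F,O \right)} = 4 - 3 = 1$)
$\left(D{\left(-9,13 \right)} + 45\right) \left(-152\right) = \left(1 + 45\right) \left(-152\right) = 46 \left(-152\right) = -6992$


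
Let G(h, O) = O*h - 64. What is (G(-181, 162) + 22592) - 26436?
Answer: -33230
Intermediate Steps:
G(h, O) = -64 + O*h
(G(-181, 162) + 22592) - 26436 = ((-64 + 162*(-181)) + 22592) - 26436 = ((-64 - 29322) + 22592) - 26436 = (-29386 + 22592) - 26436 = -6794 - 26436 = -33230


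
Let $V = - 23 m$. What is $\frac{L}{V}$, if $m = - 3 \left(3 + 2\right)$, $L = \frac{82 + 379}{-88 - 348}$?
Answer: $- \frac{461}{150420} \approx -0.0030648$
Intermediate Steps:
$L = - \frac{461}{436}$ ($L = \frac{461}{-436} = 461 \left(- \frac{1}{436}\right) = - \frac{461}{436} \approx -1.0573$)
$m = -15$ ($m = \left(-3\right) 5 = -15$)
$V = 345$ ($V = \left(-23\right) \left(-15\right) = 345$)
$\frac{L}{V} = - \frac{461}{436 \cdot 345} = \left(- \frac{461}{436}\right) \frac{1}{345} = - \frac{461}{150420}$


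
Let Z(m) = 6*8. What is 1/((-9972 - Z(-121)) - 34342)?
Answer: -1/44362 ≈ -2.2542e-5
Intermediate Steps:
Z(m) = 48
1/((-9972 - Z(-121)) - 34342) = 1/((-9972 - 1*48) - 34342) = 1/((-9972 - 48) - 34342) = 1/(-10020 - 34342) = 1/(-44362) = -1/44362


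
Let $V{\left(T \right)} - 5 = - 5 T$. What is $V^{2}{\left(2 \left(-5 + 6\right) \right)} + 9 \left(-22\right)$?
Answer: $-173$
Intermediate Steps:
$V{\left(T \right)} = 5 - 5 T$
$V^{2}{\left(2 \left(-5 + 6\right) \right)} + 9 \left(-22\right) = \left(5 - 5 \cdot 2 \left(-5 + 6\right)\right)^{2} + 9 \left(-22\right) = \left(5 - 5 \cdot 2 \cdot 1\right)^{2} - 198 = \left(5 - 10\right)^{2} - 198 = \left(-5\right)^{2} - 198 = 25 - 198 = -173$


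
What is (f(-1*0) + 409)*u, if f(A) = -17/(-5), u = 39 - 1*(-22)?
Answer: 125782/5 ≈ 25156.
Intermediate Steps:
u = 61 (u = 39 + 22 = 61)
f(A) = 17/5 (f(A) = -17*(-⅕) = 17/5)
(f(-1*0) + 409)*u = (17/5 + 409)*61 = (2062/5)*61 = 125782/5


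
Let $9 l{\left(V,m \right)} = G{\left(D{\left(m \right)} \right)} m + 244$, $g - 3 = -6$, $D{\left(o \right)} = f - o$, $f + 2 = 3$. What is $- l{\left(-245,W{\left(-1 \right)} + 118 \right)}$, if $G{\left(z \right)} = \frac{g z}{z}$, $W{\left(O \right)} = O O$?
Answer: $\frac{113}{9} \approx 12.556$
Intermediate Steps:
$W{\left(O \right)} = O^{2}$
$f = 1$ ($f = -2 + 3 = 1$)
$D{\left(o \right)} = 1 - o$
$g = -3$ ($g = 3 - 6 = -3$)
$G{\left(z \right)} = -3$ ($G{\left(z \right)} = \frac{\left(-3\right) z}{z} = -3$)
$l{\left(V,m \right)} = \frac{244}{9} - \frac{m}{3}$ ($l{\left(V,m \right)} = \frac{- 3 m + 244}{9} = \frac{244 - 3 m}{9} = \frac{244}{9} - \frac{m}{3}$)
$- l{\left(-245,W{\left(-1 \right)} + 118 \right)} = - (\frac{244}{9} - \frac{\left(-1\right)^{2} + 118}{3}) = - (\frac{244}{9} - \frac{1 + 118}{3}) = - (\frac{244}{9} - \frac{119}{3}) = \left(-1\right) \left(- \frac{113}{9}\right) = \frac{113}{9}$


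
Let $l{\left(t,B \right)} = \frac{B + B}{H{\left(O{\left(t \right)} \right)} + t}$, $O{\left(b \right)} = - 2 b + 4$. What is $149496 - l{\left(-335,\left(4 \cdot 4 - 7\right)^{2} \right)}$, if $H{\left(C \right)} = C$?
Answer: $\frac{16892994}{113} \approx 1.495 \cdot 10^{5}$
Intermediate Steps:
$O{\left(b \right)} = 4 - 2 b$
$l{\left(t,B \right)} = \frac{2 B}{4 - t}$ ($l{\left(t,B \right)} = \frac{B + B}{\left(4 - 2 t\right) + t} = \frac{2 B}{4 - t}$)
$149496 - l{\left(-335,\left(4 \cdot 4 - 7\right)^{2} \right)} = 149496 - \frac{2 \left(4 \cdot 4 - 7\right)^{2}}{4 - -335} = 149496 - \frac{2 \left(16 - 7\right)^{2}}{4 + 335} = 149496 - \frac{2 \cdot 9^{2}}{339} = 149496 - 2 \cdot 81 \cdot \frac{1}{339} = 149496 - \frac{54}{113} = \frac{16892994}{113}$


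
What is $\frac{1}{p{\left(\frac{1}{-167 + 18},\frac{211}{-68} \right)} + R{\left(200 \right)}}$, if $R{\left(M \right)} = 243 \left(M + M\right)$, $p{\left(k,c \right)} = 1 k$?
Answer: $\frac{149}{14482799} \approx 1.0288 \cdot 10^{-5}$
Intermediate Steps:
$p{\left(k,c \right)} = k$
$R{\left(M \right)} = 486 M$ ($R{\left(M \right)} = 243 \cdot 2 M = 486 M$)
$\frac{1}{p{\left(\frac{1}{-167 + 18},\frac{211}{-68} \right)} + R{\left(200 \right)}} = \frac{1}{\frac{1}{-167 + 18} + 486 \cdot 200} = \frac{1}{\frac{1}{-149} + 97200} = \frac{1}{- \frac{1}{149} + 97200} = \frac{1}{\frac{14482799}{149}} = \frac{149}{14482799}$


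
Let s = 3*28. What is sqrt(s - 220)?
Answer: 2*I*sqrt(34) ≈ 11.662*I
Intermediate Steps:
s = 84
sqrt(s - 220) = sqrt(84 - 220) = sqrt(-136) = 2*I*sqrt(34)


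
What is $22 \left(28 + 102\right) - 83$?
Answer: $2777$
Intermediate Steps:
$22 \left(28 + 102\right) - 83 = 22 \cdot 130 - 83 = 2860 - 83 = 2777$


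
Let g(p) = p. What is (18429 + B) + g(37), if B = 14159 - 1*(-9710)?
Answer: 42335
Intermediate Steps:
B = 23869 (B = 14159 + 9710 = 23869)
(18429 + B) + g(37) = (18429 + 23869) + 37 = 42298 + 37 = 42335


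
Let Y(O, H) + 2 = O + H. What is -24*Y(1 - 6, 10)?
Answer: -72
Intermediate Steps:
Y(O, H) = -2 + H + O (Y(O, H) = -2 + (O + H) = -2 + (H + O) = -2 + H + O)
-24*Y(1 - 6, 10) = -24*(-2 + 10 + (1 - 6)) = -24*(-2 + 10 - 5) = -24*3 = -72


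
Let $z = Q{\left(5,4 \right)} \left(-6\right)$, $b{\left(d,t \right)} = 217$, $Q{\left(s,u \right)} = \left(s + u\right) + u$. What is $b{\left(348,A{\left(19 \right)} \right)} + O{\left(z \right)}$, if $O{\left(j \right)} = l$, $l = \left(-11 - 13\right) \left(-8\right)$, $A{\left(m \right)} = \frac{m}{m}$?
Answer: $409$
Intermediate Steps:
$A{\left(m \right)} = 1$
$l = 192$ ($l = \left(-24\right) \left(-8\right) = 192$)
$Q{\left(s,u \right)} = s + 2 u$
$z = -78$ ($z = \left(5 + 2 \cdot 4\right) \left(-6\right) = \left(5 + 8\right) \left(-6\right) = 13 \left(-6\right) = -78$)
$O{\left(j \right)} = 192$
$b{\left(348,A{\left(19 \right)} \right)} + O{\left(z \right)} = 217 + 192 = 409$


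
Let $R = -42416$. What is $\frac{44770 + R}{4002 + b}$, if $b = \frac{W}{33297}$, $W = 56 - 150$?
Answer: $\frac{39190569}{66627250} \approx 0.58821$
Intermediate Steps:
$W = -94$ ($W = 56 - 150 = -94$)
$b = - \frac{94}{33297} \approx -0.0028231$
$\frac{44770 + R}{4002 + b} = \frac{44770 - 42416}{4002 - \frac{94}{33297}} = \frac{2354}{\frac{133254500}{33297}} = 2354 \cdot \frac{33297}{133254500} = \frac{39190569}{66627250}$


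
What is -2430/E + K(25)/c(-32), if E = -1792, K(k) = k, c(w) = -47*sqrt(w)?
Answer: 1215/896 + 25*I*sqrt(2)/376 ≈ 1.356 + 0.09403*I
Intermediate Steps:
-2430/E + K(25)/c(-32) = -2430/(-1792) + 25/((-188*I*sqrt(2))) = -2430*(-1/1792) + 25/((-188*I*sqrt(2))) = 1215/896 + 25/((-188*I*sqrt(2))) = 1215/896 + 25*(I*sqrt(2)/376) = 1215/896 + 25*I*sqrt(2)/376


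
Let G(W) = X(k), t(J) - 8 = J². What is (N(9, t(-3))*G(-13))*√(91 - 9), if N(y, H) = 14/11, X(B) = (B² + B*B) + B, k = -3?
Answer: 210*√82/11 ≈ 172.88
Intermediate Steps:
t(J) = 8 + J²
X(B) = B + 2*B² (X(B) = (B² + B²) + B = 2*B² + B = B + 2*B²)
G(W) = 15 (G(W) = -3*(1 + 2*(-3)) = -3*(1 - 6) = -3*(-5) = 15)
N(y, H) = 14/11 (N(y, H) = 14*(1/11) = 14/11)
(N(9, t(-3))*G(-13))*√(91 - 9) = ((14/11)*15)*√(91 - 9) = 210*√82/11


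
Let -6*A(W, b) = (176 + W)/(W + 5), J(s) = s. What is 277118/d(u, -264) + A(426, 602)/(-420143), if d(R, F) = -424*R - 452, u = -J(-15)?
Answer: -75271468935335/1850292125994 ≈ -40.681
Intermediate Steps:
A(W, b) = -(176 + W)/(6*(5 + W)) (A(W, b) = -(176 + W)/(6*(W + 5)) = -(176 + W)/(6*(5 + W)))
u = 15 (u = -1*(-15) = 15)
d(R, F) = -452 - 424*R
277118/d(u, -264) + A(426, 602)/(-420143) = 277118/(-452 - 424*15) + ((-176 - 1*426)/(6*(5 + 426)))/(-420143) = 277118/(-452 - 6360) + ((1/6)*(-176 - 426)/431)*(-1/420143) = 277118/(-6812) + ((1/6)*(1/431)*(-602))*(-1/420143) = 277118*(-1/6812) - 301/1293*(-1/420143) = -138559/3406 + 301/543244899 = -75271468935335/1850292125994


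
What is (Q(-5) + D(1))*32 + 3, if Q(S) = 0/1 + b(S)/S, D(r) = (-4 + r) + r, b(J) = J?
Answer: -29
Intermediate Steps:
D(r) = -4 + 2*r
Q(S) = 1 (Q(S) = 0/1 + S/S = 0*1 + 1 = 0 + 1 = 1)
(Q(-5) + D(1))*32 + 3 = (1 + (-4 + 2*1))*32 + 3 = (1 + (-4 + 2))*32 + 3 = (1 - 2)*32 + 3 = -1*32 + 3 = -32 + 3 = -29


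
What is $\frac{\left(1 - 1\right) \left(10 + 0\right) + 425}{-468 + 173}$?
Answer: $- \frac{85}{59} \approx -1.4407$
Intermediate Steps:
$\frac{\left(1 - 1\right) \left(10 + 0\right) + 425}{-468 + 173} = \frac{0 \cdot 10 + 425}{-295} = \left(0 + 425\right) \left(- \frac{1}{295}\right) = 425 \left(- \frac{1}{295}\right) = - \frac{85}{59}$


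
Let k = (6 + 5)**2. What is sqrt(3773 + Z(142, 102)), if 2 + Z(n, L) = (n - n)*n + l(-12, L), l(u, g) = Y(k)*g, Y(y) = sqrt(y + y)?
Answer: sqrt(3771 + 1122*sqrt(2)) ≈ 73.197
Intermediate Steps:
k = 121 (k = 11**2 = 121)
Y(y) = sqrt(2)*sqrt(y) (Y(y) = sqrt(2*y) = sqrt(2)*sqrt(y))
l(u, g) = 11*g*sqrt(2) (l(u, g) = (sqrt(2)*sqrt(121))*g = (sqrt(2)*11)*g = (11*sqrt(2))*g = 11*g*sqrt(2))
Z(n, L) = -2 + 11*L*sqrt(2) (Z(n, L) = -2 + ((n - n)*n + 11*L*sqrt(2)) = -2 + (0*n + 11*L*sqrt(2)) = -2 + (0 + 11*L*sqrt(2)) = -2 + 11*L*sqrt(2))
sqrt(3773 + Z(142, 102)) = sqrt(3773 + (-2 + 11*102*sqrt(2))) = sqrt(3773 + (-2 + 1122*sqrt(2))) = sqrt(3771 + 1122*sqrt(2))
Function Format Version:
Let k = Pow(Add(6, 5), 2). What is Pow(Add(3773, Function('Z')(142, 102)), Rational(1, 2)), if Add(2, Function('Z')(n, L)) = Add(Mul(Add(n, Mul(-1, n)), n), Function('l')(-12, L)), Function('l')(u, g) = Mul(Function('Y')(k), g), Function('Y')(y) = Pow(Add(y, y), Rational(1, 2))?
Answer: Pow(Add(3771, Mul(1122, Pow(2, Rational(1, 2)))), Rational(1, 2)) ≈ 73.197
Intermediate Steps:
k = 121 (k = Pow(11, 2) = 121)
Function('Y')(y) = Mul(Pow(2, Rational(1, 2)), Pow(y, Rational(1, 2))) (Function('Y')(y) = Pow(Mul(2, y), Rational(1, 2)) = Mul(Pow(2, Rational(1, 2)), Pow(y, Rational(1, 2))))
Function('l')(u, g) = Mul(11, g, Pow(2, Rational(1, 2))) (Function('l')(u, g) = Mul(Mul(Pow(2, Rational(1, 2)), Pow(121, Rational(1, 2))), g) = Mul(Mul(Pow(2, Rational(1, 2)), 11), g) = Mul(Mul(11, Pow(2, Rational(1, 2))), g) = Mul(11, g, Pow(2, Rational(1, 2))))
Function('Z')(n, L) = Add(-2, Mul(11, L, Pow(2, Rational(1, 2)))) (Function('Z')(n, L) = Add(-2, Add(Mul(Add(n, Mul(-1, n)), n), Mul(11, L, Pow(2, Rational(1, 2))))) = Add(-2, Add(Mul(0, n), Mul(11, L, Pow(2, Rational(1, 2))))) = Add(-2, Add(0, Mul(11, L, Pow(2, Rational(1, 2))))) = Add(-2, Mul(11, L, Pow(2, Rational(1, 2)))))
Pow(Add(3773, Function('Z')(142, 102)), Rational(1, 2)) = Pow(Add(3773, Add(-2, Mul(11, 102, Pow(2, Rational(1, 2))))), Rational(1, 2)) = Pow(Add(3773, Add(-2, Mul(1122, Pow(2, Rational(1, 2))))), Rational(1, 2)) = Pow(Add(3771, Mul(1122, Pow(2, Rational(1, 2)))), Rational(1, 2))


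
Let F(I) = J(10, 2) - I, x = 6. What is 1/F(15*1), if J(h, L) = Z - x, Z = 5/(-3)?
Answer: -3/68 ≈ -0.044118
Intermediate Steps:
Z = -5/3 (Z = 5*(-⅓) = -5/3 ≈ -1.6667)
J(h, L) = -23/3 (J(h, L) = -5/3 - 1*6 = -5/3 - 6 = -23/3)
F(I) = -23/3 - I
1/F(15*1) = 1/(-23/3 - 15) = 1/(-68/3) = -3/68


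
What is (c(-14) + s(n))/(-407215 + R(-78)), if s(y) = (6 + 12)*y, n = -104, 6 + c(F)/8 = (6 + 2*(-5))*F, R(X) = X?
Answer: 1472/407293 ≈ 0.0036141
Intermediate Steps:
c(F) = -48 - 32*F (c(F) = -48 + 8*((6 + 2*(-5))*F) = -48 + 8*((6 - 10)*F) = -48 + 8*(-4*F) = -48 - 32*F)
s(y) = 18*y
(c(-14) + s(n))/(-407215 + R(-78)) = ((-48 - 32*(-14)) + 18*(-104))/(-407215 - 78) = ((-48 + 448) - 1872)/(-407293) = (400 - 1872)*(-1/407293) = -1472*(-1/407293) = 1472/407293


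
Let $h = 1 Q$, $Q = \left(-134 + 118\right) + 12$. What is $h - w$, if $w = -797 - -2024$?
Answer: $-1231$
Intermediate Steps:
$Q = -4$ ($Q = -16 + 12 = -4$)
$w = 1227$ ($w = -797 + 2024 = 1227$)
$h = -4$ ($h = 1 \left(-4\right) = -4$)
$h - w = -4 - 1227 = -1231$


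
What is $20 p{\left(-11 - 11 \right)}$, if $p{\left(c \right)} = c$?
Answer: $-440$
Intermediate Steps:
$20 p{\left(-11 - 11 \right)} = 20 \left(-11 - 11\right) = 20 \left(-22\right) = -440$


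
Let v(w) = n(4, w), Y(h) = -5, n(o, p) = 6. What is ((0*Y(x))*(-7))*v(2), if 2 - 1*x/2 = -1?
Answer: 0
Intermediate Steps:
x = 6 (x = 4 - 2*(-1) = 4 + 2 = 6)
v(w) = 6
((0*Y(x))*(-7))*v(2) = ((0*(-5))*(-7))*6 = (0*(-7))*6 = 0*6 = 0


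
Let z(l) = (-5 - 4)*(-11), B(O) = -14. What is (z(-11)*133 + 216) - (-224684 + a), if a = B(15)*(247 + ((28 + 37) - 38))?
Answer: 241903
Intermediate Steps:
z(l) = 99 (z(l) = -9*(-11) = 99)
a = -3836 (a = -14*(247 + ((28 + 37) - 38)) = -14*(247 + (65 - 38)) = -14*(247 + 27) = -14*274 = -3836)
(z(-11)*133 + 216) - (-224684 + a) = (99*133 + 216) - (-224684 - 3836) = (13167 + 216) - 1*(-228520) = 13383 + 228520 = 241903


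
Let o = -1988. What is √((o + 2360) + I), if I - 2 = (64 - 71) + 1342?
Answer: √1709 ≈ 41.340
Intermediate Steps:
I = 1337 (I = 2 + ((64 - 71) + 1342) = 2 + (-7 + 1342) = 2 + 1335 = 1337)
√((o + 2360) + I) = √((-1988 + 2360) + 1337) = √(372 + 1337) = √1709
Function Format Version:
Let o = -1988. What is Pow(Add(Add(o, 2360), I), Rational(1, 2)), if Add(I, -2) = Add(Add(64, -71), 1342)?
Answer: Pow(1709, Rational(1, 2)) ≈ 41.340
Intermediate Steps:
I = 1337 (I = Add(2, Add(Add(64, -71), 1342)) = Add(2, Add(-7, 1342)) = Add(2, 1335) = 1337)
Pow(Add(Add(o, 2360), I), Rational(1, 2)) = Pow(Add(Add(-1988, 2360), 1337), Rational(1, 2)) = Pow(Add(372, 1337), Rational(1, 2)) = Pow(1709, Rational(1, 2))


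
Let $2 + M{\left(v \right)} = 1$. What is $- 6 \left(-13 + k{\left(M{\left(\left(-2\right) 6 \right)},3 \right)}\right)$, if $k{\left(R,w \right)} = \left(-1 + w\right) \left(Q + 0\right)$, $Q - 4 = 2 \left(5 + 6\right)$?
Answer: $-234$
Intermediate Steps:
$Q = 26$ ($Q = 4 + 2 \left(5 + 6\right) = 4 + 2 \cdot 11 = 4 + 22 = 26$)
$M{\left(v \right)} = -1$ ($M{\left(v \right)} = -2 + 1 = -1$)
$k{\left(R,w \right)} = -26 + 26 w$ ($k{\left(R,w \right)} = \left(-1 + w\right) \left(26 + 0\right) = \left(-1 + w\right) 26 = -26 + 26 w$)
$- 6 \left(-13 + k{\left(M{\left(\left(-2\right) 6 \right)},3 \right)}\right) = - 6 \left(-13 + \left(-26 + 26 \cdot 3\right)\right) = - 6 \left(-13 + \left(-26 + 78\right)\right) = - 6 \left(-13 + 52\right) = \left(-6\right) 39 = -234$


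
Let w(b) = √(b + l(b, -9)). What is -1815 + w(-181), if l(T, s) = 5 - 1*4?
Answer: -1815 + 6*I*√5 ≈ -1815.0 + 13.416*I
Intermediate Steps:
l(T, s) = 1 (l(T, s) = 5 - 4 = 1)
w(b) = √(1 + b) (w(b) = √(b + 1) = √(1 + b))
-1815 + w(-181) = -1815 + √(1 - 181) = -1815 + √(-180) = -1815 + 6*I*√5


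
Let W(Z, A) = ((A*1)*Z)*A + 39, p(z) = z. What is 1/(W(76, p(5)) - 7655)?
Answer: -1/5716 ≈ -0.00017495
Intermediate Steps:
W(Z, A) = 39 + Z*A**2 (W(Z, A) = (A*Z)*A + 39 = Z*A**2 + 39 = 39 + Z*A**2)
1/(W(76, p(5)) - 7655) = 1/((39 + 76*5**2) - 7655) = 1/((39 + 76*25) - 7655) = 1/((39 + 1900) - 7655) = 1/(1939 - 7655) = 1/(-5716) = -1/5716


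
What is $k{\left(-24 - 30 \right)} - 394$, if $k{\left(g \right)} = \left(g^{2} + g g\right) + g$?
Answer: $5384$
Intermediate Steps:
$k{\left(g \right)} = g + 2 g^{2}$ ($k{\left(g \right)} = \left(g^{2} + g^{2}\right) + g = 2 g^{2} + g = g + 2 g^{2}$)
$k{\left(-24 - 30 \right)} - 394 = \left(-24 - 30\right) \left(1 + 2 \left(-24 - 30\right)\right) - 394 = - 54 \left(1 + 2 \left(-54\right)\right) - 394 = - 54 \left(1 - 108\right) - 394 = \left(-54\right) \left(-107\right) - 394 = 5778 - 394 = 5384$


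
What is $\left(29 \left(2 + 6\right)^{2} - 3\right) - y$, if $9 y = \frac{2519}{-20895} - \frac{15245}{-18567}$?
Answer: $\frac{2156564956601}{1163872395} \approx 1852.9$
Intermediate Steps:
$y = \frac{90591334}{1163872395}$ ($y = \frac{\frac{2519}{-20895} - \frac{15245}{-18567}}{9} = \frac{2519 \left(- \frac{1}{20895}\right) - - \frac{15245}{18567}}{9} = \frac{- \frac{2519}{20895} + \frac{15245}{18567}}{9} = \frac{1}{9} \cdot \frac{90591334}{129319155} = \frac{90591334}{1163872395} \approx 0.077836$)
$\left(29 \left(2 + 6\right)^{2} - 3\right) - y = \left(29 \left(2 + 6\right)^{2} - 3\right) - \frac{90591334}{1163872395} = \left(29 \cdot 8^{2} - 3\right) - \frac{90591334}{1163872395} = \left(29 \cdot 64 - 3\right) - \frac{90591334}{1163872395} = \left(1856 - 3\right) - \frac{90591334}{1163872395} = 1853 - \frac{90591334}{1163872395} = \frac{2156564956601}{1163872395}$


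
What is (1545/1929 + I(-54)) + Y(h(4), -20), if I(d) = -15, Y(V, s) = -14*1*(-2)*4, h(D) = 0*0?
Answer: 62886/643 ≈ 97.801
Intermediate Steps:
h(D) = 0
Y(V, s) = 112 (Y(V, s) = -(-28)*4 = -14*(-8) = 112)
(1545/1929 + I(-54)) + Y(h(4), -20) = (1545/1929 - 15) + 112 = (1545*(1/1929) - 15) + 112 = (515/643 - 15) + 112 = -9130/643 + 112 = 62886/643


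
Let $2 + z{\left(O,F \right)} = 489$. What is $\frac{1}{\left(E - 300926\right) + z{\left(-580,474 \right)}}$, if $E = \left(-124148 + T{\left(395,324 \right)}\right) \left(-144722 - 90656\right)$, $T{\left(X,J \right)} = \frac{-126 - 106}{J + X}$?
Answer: $\frac{719}{21010246603791} \approx 3.4221 \cdot 10^{-11}$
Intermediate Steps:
$T{\left(X,J \right)} = - \frac{232}{J + X}$
$z{\left(O,F \right)} = 487$ ($z{\left(O,F \right)} = -2 + 489 = 487$)
$E = \frac{21010462619432}{719}$ ($E = \left(-124148 - \frac{232}{324 + 395}\right) \left(-144722 - 90656\right) = \left(-124148 - \frac{232}{719}\right) \left(-235378\right) = \left(- \frac{89262644}{719}\right) \left(-235378\right) = \frac{21010462619432}{719} \approx 2.9222 \cdot 10^{10}$)
$\frac{1}{\left(E - 300926\right) + z{\left(-580,474 \right)}} = \frac{1}{\left(\frac{21010462619432}{719} - 300926\right) + 487} = \frac{1}{\frac{21010246253638}{719} + 487} = \frac{1}{\frac{21010246603791}{719}} = \frac{719}{21010246603791}$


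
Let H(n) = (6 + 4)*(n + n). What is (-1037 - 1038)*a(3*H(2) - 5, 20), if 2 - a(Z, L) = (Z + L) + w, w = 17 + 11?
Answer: 334075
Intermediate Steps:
H(n) = 20*n (H(n) = 10*(2*n) = 20*n)
w = 28
a(Z, L) = -26 - L - Z (a(Z, L) = 2 - ((Z + L) + 28) = 2 - ((L + Z) + 28) = 2 - (28 + L + Z) = 2 + (-28 - L - Z) = -26 - L - Z)
(-1037 - 1038)*a(3*H(2) - 5, 20) = (-1037 - 1038)*(-26 - 1*20 - (3*(20*2) - 5)) = -2075*(-26 - 20 - (3*40 - 5)) = -2075*(-26 - 20 - (120 - 5)) = -2075*(-26 - 20 - 1*115) = -2075*(-26 - 20 - 115) = -2075*(-161) = 334075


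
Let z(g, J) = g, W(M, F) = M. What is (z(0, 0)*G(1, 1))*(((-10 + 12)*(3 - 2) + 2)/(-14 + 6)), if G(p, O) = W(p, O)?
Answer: 0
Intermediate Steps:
G(p, O) = p
(z(0, 0)*G(1, 1))*(((-10 + 12)*(3 - 2) + 2)/(-14 + 6)) = (0*1)*(((-10 + 12)*(3 - 2) + 2)/(-14 + 6)) = 0*((2*1 + 2)/(-8)) = 0*((2 + 2)*(-1/8)) = 0*(4*(-1/8)) = 0*(-1/2) = 0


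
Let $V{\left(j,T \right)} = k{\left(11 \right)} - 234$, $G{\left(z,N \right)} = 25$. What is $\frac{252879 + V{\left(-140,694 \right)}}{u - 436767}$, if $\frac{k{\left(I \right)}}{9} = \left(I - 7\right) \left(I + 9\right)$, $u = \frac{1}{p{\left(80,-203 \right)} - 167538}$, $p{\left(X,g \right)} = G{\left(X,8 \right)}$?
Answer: $- \frac{6063133035}{10452021496} \approx -0.58009$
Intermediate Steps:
$p{\left(X,g \right)} = 25$
$u = - \frac{1}{167513}$ ($u = \frac{1}{25 - 167538} = \frac{1}{-167513} = - \frac{1}{167513} \approx -5.9697 \cdot 10^{-6}$)
$k{\left(I \right)} = 9 \left(-7 + I\right) \left(9 + I\right)$ ($k{\left(I \right)} = 9 \left(I - 7\right) \left(I + 9\right) = 9 \left(-7 + I\right) \left(9 + I\right)$)
$V{\left(j,T \right)} = 486$ ($V{\left(j,T \right)} = \left(-567 + 9 \cdot 11^{2} + 18 \cdot 11\right) - 234 = \left(-567 + 9 \cdot 121 + 198\right) - 234 = \left(-567 + 1089 + 198\right) - 234 = 720 - 234 = 486$)
$\frac{252879 + V{\left(-140,694 \right)}}{u - 436767} = \frac{252879 + 486}{- \frac{1}{167513} - 436767} = \frac{253365}{- \frac{73164150472}{167513}} = 253365 \left(- \frac{167513}{73164150472}\right) = - \frac{6063133035}{10452021496}$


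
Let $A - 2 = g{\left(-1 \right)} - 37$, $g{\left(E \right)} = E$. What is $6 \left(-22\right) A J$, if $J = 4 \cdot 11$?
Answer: $209088$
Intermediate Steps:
$J = 44$
$A = -36$ ($A = 2 - 38 = -36$)
$6 \left(-22\right) A J = 6 \left(-22\right) \left(-36\right) 44 = \left(-132\right) \left(-36\right) 44 = 4752 \cdot 44 = 209088$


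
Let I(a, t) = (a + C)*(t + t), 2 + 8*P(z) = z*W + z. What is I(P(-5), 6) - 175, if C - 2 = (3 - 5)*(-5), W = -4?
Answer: -23/2 ≈ -11.500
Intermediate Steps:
C = 12 (C = 2 + (3 - 5)*(-5) = 2 - 2*(-5) = 2 + 10 = 12)
P(z) = -¼ - 3*z/8 (P(z) = -¼ + (z*(-4) + z)/8 = -¼ + (-4*z + z)/8 = -¼ + (-3*z)/8 = -¼ - 3*z/8)
I(a, t) = 2*t*(12 + a) (I(a, t) = (a + 12)*(t + t) = (12 + a)*(2*t) = 2*t*(12 + a))
I(P(-5), 6) - 175 = 2*6*(12 + (-¼ - 3/8*(-5))) - 175 = 2*6*(12 + (-¼ + 15/8)) - 175 = 2*6*(12 + 13/8) - 175 = 2*6*(109/8) - 175 = 327/2 - 175 = -23/2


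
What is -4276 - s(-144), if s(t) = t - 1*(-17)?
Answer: -4149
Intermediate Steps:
s(t) = 17 + t (s(t) = t + 17 = 17 + t)
-4276 - s(-144) = -4276 - (17 - 144) = -4276 - 1*(-127) = -4276 + 127 = -4149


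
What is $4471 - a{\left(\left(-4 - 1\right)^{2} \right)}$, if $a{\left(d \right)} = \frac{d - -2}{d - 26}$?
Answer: $4498$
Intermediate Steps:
$a{\left(d \right)} = \frac{2 + d}{-26 + d}$ ($a{\left(d \right)} = \frac{d + 2}{-26 + d} = \frac{2 + d}{-26 + d}$)
$4471 - a{\left(\left(-4 - 1\right)^{2} \right)} = 4471 - \frac{2 + \left(-4 - 1\right)^{2}}{-26 + \left(-4 - 1\right)^{2}} = 4471 - \frac{2 + \left(-5\right)^{2}}{-26 + \left(-5\right)^{2}} = 4471 - \frac{2 + 25}{-26 + 25} = 4471 - \frac{1}{-1} \cdot 27 = 4471 - \left(-1\right) 27 = 4471 - -27 = 4471 + 27 = 4498$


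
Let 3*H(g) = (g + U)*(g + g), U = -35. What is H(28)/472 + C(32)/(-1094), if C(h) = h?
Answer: -29635/96819 ≈ -0.30609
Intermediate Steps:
H(g) = 2*g*(-35 + g)/3 (H(g) = ((g - 35)*(g + g))/3 = ((-35 + g)*(2*g))/3 = (2*g*(-35 + g))/3 = 2*g*(-35 + g)/3)
H(28)/472 + C(32)/(-1094) = ((⅔)*28*(-35 + 28))/472 + 32/(-1094) = ((⅔)*28*(-7))*(1/472) + 32*(-1/1094) = -392/3*1/472 - 16/547 = -49/177 - 16/547 = -29635/96819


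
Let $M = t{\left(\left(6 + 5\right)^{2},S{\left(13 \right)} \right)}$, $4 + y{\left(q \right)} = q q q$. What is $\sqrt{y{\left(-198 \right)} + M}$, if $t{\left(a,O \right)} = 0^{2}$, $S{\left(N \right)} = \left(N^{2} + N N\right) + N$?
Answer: $2 i \sqrt{1940599} \approx 2786.1 i$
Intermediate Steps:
$S{\left(N \right)} = N + 2 N^{2}$ ($S{\left(N \right)} = \left(N^{2} + N^{2}\right) + N = 2 N^{2} + N = N + 2 N^{2}$)
$y{\left(q \right)} = -4 + q^{3}$ ($y{\left(q \right)} = -4 + q q q = -4 + q^{2} q = -4 + q^{3}$)
$t{\left(a,O \right)} = 0$
$M = 0$
$\sqrt{y{\left(-198 \right)} + M} = \sqrt{\left(-4 + \left(-198\right)^{3}\right) + 0} = \sqrt{\left(-4 - 7762392\right) + 0} = \sqrt{-7762396 + 0} = \sqrt{-7762396} = 2 i \sqrt{1940599}$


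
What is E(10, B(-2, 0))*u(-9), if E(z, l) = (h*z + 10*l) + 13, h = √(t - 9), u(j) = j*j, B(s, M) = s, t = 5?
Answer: -567 + 1620*I ≈ -567.0 + 1620.0*I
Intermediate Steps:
u(j) = j²
h = 2*I (h = √(5 - 9) = √(-4) = 2*I ≈ 2.0*I)
E(z, l) = 13 + 10*l + 2*I*z (E(z, l) = ((2*I)*z + 10*l) + 13 = (2*I*z + 10*l) + 13 = (10*l + 2*I*z) + 13 = 13 + 10*l + 2*I*z)
E(10, B(-2, 0))*u(-9) = (13 + 10*(-2) + 2*I*10)*(-9)² = (13 - 20 + 20*I)*81 = (-7 + 20*I)*81 = -567 + 1620*I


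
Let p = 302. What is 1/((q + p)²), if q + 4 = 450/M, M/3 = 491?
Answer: 241081/21452875024 ≈ 1.1238e-5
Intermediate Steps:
M = 1473 (M = 3*491 = 1473)
q = -1814/491 (q = -4 + 450/1473 = -4 + 450*(1/1473) = -4 + 150/491 = -1814/491 ≈ -3.6945)
1/((q + p)²) = 1/((-1814/491 + 302)²) = 1/((146468/491)²) = 1/(21452875024/241081) = 241081/21452875024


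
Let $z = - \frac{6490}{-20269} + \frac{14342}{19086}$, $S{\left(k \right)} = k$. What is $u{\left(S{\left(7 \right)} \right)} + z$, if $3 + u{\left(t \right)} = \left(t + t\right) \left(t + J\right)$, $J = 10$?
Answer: $\frac{45662643814}{193427067} \approx 236.07$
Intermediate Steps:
$u{\left(t \right)} = -3 + 2 t \left(10 + t\right)$ ($u{\left(t \right)} = -3 + \left(t + t\right) \left(t + 10\right) = -3 + 2 t \left(10 + t\right)$)
$z = \frac{207283069}{193427067}$ ($z = \left(-6490\right) \left(- \frac{1}{20269}\right) + 14342 \cdot \frac{1}{19086} = \frac{6490}{20269} + \frac{7171}{9543} = \frac{207283069}{193427067} \approx 1.0716$)
$u{\left(S{\left(7 \right)} \right)} + z = \left(-3 + 2 \cdot 7^{2} + 20 \cdot 7\right) + \frac{207283069}{193427067} = \left(-3 + 2 \cdot 49 + 140\right) + \frac{207283069}{193427067} = \left(-3 + 98 + 140\right) + \frac{207283069}{193427067} = 235 + \frac{207283069}{193427067} = \frac{45662643814}{193427067}$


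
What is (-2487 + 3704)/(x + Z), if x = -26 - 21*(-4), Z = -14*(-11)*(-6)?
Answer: -1217/866 ≈ -1.4053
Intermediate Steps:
Z = -924 (Z = 154*(-6) = -924)
x = 58 (x = -26 + 84 = 58)
(-2487 + 3704)/(x + Z) = (-2487 + 3704)/(58 - 924) = 1217/(-866) = 1217*(-1/866) = -1217/866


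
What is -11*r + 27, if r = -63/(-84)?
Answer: 75/4 ≈ 18.750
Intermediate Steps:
r = ¾ (r = -63*(-1/84) = ¾ ≈ 0.75000)
-11*r + 27 = -11*¾ + 27 = -33/4 + 27 = 75/4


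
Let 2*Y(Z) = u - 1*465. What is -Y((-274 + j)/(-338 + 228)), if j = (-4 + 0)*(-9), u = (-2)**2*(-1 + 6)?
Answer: 445/2 ≈ 222.50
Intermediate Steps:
u = 20 (u = 4*5 = 20)
j = 36 (j = -4*(-9) = 36)
Y(Z) = -445/2 (Y(Z) = (20 - 1*465)/2 = (20 - 465)/2 = (1/2)*(-445) = -445/2)
-Y((-274 + j)/(-338 + 228)) = -1*(-445/2) = 445/2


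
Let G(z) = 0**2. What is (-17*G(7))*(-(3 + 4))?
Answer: 0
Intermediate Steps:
G(z) = 0
(-17*G(7))*(-(3 + 4)) = (-17*0)*(-(3 + 4)) = 0*(-1*7) = 0*(-7) = 0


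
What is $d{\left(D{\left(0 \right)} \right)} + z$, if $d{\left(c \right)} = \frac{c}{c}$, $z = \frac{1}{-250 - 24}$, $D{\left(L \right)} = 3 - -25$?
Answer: $\frac{273}{274} \approx 0.99635$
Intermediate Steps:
$D{\left(L \right)} = 28$ ($D{\left(L \right)} = 3 + 25 = 28$)
$z = - \frac{1}{274}$ ($z = \frac{1}{-274} = - \frac{1}{274} \approx -0.0036496$)
$d{\left(c \right)} = 1$
$d{\left(D{\left(0 \right)} \right)} + z = 1 - \frac{1}{274} = \frac{273}{274}$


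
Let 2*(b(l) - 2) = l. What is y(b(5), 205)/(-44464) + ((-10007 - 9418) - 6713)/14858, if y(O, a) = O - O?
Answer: -13069/7429 ≈ -1.7592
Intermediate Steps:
b(l) = 2 + l/2
y(O, a) = 0
y(b(5), 205)/(-44464) + ((-10007 - 9418) - 6713)/14858 = 0/(-44464) + ((-10007 - 9418) - 6713)/14858 = 0*(-1/44464) + (-19425 - 6713)*(1/14858) = 0 - 26138*1/14858 = 0 - 13069/7429 = -13069/7429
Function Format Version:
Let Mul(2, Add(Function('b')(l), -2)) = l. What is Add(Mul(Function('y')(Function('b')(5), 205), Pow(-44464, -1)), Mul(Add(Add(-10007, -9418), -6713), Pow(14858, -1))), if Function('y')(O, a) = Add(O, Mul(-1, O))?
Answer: Rational(-13069, 7429) ≈ -1.7592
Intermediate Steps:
Function('b')(l) = Add(2, Mul(Rational(1, 2), l))
Function('y')(O, a) = 0
Add(Mul(Function('y')(Function('b')(5), 205), Pow(-44464, -1)), Mul(Add(Add(-10007, -9418), -6713), Pow(14858, -1))) = Add(Mul(0, Pow(-44464, -1)), Mul(Add(Add(-10007, -9418), -6713), Pow(14858, -1))) = Add(Mul(0, Rational(-1, 44464)), Mul(Add(-19425, -6713), Rational(1, 14858))) = Add(0, Mul(-26138, Rational(1, 14858))) = Add(0, Rational(-13069, 7429)) = Rational(-13069, 7429)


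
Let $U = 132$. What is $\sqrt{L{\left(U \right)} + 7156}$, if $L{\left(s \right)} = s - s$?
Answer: $2 \sqrt{1789} \approx 84.593$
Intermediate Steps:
$L{\left(s \right)} = 0$
$\sqrt{L{\left(U \right)} + 7156} = \sqrt{0 + 7156} = \sqrt{7156} = 2 \sqrt{1789}$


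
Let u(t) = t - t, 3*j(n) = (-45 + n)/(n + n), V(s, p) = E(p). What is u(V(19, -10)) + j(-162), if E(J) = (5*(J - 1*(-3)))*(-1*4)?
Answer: 23/108 ≈ 0.21296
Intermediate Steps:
E(J) = -60 - 20*J (E(J) = (5*(J + 3))*(-4) = (5*(3 + J))*(-4) = (15 + 5*J)*(-4) = -60 - 20*J)
V(s, p) = -60 - 20*p
j(n) = (-45 + n)/(6*n) (j(n) = ((-45 + n)/(n + n))/3 = ((-45 + n)/((2*n)))/3 = ((-45 + n)*(1/(2*n)))/3 = ((-45 + n)/(2*n))/3 = (-45 + n)/(6*n))
u(t) = 0
u(V(19, -10)) + j(-162) = 0 + (⅙)*(-45 - 162)/(-162) = 0 + (⅙)*(-1/162)*(-207) = 0 + 23/108 = 23/108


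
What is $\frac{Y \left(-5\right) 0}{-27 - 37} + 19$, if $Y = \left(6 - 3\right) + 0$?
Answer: $19$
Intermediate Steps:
$Y = 3$ ($Y = 3 + 0 = 3$)
$\frac{Y \left(-5\right) 0}{-27 - 37} + 19 = \frac{3 \left(-5\right) 0}{-27 - 37} + 19 = \frac{\left(-15\right) 0}{-64} + 19 = \left(- \frac{1}{64}\right) 0 + 19 = 0 + 19 = 19$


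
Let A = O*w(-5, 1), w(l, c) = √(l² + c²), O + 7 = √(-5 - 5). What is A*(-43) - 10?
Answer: -10 + 43*√26*(7 - I*√10) ≈ 1524.8 - 693.35*I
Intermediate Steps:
O = -7 + I*√10 (O = -7 + √(-5 - 5) = -7 + √(-10) = -7 + I*√10 ≈ -7.0 + 3.1623*I)
w(l, c) = √(c² + l²)
A = √26*(-7 + I*√10) (A = (-7 + I*√10)*√(1² + (-5)²) = (-7 + I*√10)*√(1 + 25) = (-7 + I*√10)*√26 = √26*(-7 + I*√10) ≈ -35.693 + 16.125*I)
A*(-43) - 10 = (√26*(-7 + I*√10))*(-43) - 10 = -43*√26*(-7 + I*√10) - 10 = -10 - 43*√26*(-7 + I*√10)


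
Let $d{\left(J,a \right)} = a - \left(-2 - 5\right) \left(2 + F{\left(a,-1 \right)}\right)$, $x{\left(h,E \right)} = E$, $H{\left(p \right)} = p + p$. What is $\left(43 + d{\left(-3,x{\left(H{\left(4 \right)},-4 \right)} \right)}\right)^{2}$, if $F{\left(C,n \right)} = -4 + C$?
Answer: $9$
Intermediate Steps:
$H{\left(p \right)} = 2 p$
$d{\left(J,a \right)} = -14 + 8 a$ ($d{\left(J,a \right)} = a - \left(-2 - 5\right) \left(2 + \left(-4 + a\right)\right) = a - - 7 \left(-2 + a\right) = a - \left(14 - 7 a\right) = a + \left(-14 + 7 a\right) = -14 + 8 a$)
$\left(43 + d{\left(-3,x{\left(H{\left(4 \right)},-4 \right)} \right)}\right)^{2} = \left(43 + \left(-14 + 8 \left(-4\right)\right)\right)^{2} = \left(43 - 46\right)^{2} = \left(-3\right)^{2} = 9$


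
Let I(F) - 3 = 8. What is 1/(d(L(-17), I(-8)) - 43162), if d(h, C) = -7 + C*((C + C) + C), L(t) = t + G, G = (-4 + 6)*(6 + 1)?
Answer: -1/42806 ≈ -2.3361e-5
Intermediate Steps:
G = 14 (G = 2*7 = 14)
L(t) = 14 + t (L(t) = t + 14 = 14 + t)
I(F) = 11 (I(F) = 3 + 8 = 11)
d(h, C) = -7 + 3*C² (d(h, C) = -7 + C*(2*C + C) = -7 + C*(3*C) = -7 + 3*C²)
1/(d(L(-17), I(-8)) - 43162) = 1/((-7 + 3*11²) - 43162) = 1/((-7 + 3*121) - 43162) = 1/((-7 + 363) - 43162) = 1/(356 - 43162) = 1/(-42806) = -1/42806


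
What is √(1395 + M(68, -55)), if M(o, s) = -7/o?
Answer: √1612501/34 ≈ 37.348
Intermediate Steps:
√(1395 + M(68, -55)) = √(1395 - 7/68) = √(94853/68) = √1612501/34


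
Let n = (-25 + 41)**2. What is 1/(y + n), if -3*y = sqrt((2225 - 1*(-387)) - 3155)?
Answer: 768/196789 + I*sqrt(543)/196789 ≈ 0.0039027 + 0.00011841*I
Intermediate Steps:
y = -I*sqrt(543)/3 (y = -sqrt((2225 - 1*(-387)) - 3155)/3 = -sqrt((2225 + 387) - 3155)/3 = -sqrt(2612 - 3155)/3 = -I*sqrt(543)/3 ≈ -7.7675*I)
n = 256 (n = 16**2 = 256)
1/(y + n) = 1/(-I*sqrt(543)/3 + 256) = 1/(256 - I*sqrt(543)/3)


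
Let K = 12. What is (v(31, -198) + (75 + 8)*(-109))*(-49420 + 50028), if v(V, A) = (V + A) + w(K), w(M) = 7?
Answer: -5597856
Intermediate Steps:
v(V, A) = 7 + A + V (v(V, A) = (V + A) + 7 = (A + V) + 7 = 7 + A + V)
(v(31, -198) + (75 + 8)*(-109))*(-49420 + 50028) = ((7 - 198 + 31) + (75 + 8)*(-109))*(-49420 + 50028) = (-160 + 83*(-109))*608 = (-160 - 9047)*608 = -9207*608 = -5597856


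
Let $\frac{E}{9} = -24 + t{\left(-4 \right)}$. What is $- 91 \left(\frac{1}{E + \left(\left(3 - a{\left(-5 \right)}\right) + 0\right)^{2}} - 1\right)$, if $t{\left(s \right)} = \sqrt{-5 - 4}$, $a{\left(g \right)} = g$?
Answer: $\frac{2182635}{23833} + \frac{2457 i}{23833} \approx 91.58 + 0.10309 i$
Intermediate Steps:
$t{\left(s \right)} = 3 i$ ($t{\left(s \right)} = \sqrt{-9} = 3 i$)
$E = -216 + 27 i$ ($E = 9 \left(-24 + 3 i\right) = -216 + 27 i \approx -216.0 + 27.0 i$)
$- 91 \left(\frac{1}{E + \left(\left(3 - a{\left(-5 \right)}\right) + 0\right)^{2}} - 1\right) = - 91 \left(\frac{1}{\left(-216 + 27 i\right) + \left(\left(3 - -5\right) + 0\right)^{2}} - 1\right) = - 91 \left(\frac{1}{\left(-216 + 27 i\right) + \left(\left(3 + 5\right) + 0\right)^{2}} - 1\right) = - 91 \left(\frac{1}{\left(-216 + 27 i\right) + \left(8 + 0\right)^{2}} - 1\right) = - 91 \left(\frac{1}{\left(-216 + 27 i\right) + 8^{2}} - 1\right) = - 91 \left(\frac{1}{\left(-216 + 27 i\right) + 64} - 1\right) = - 91 \left(\frac{1}{-152 + 27 i} - 1\right) = - 91 \left(\frac{-152 - 27 i}{23833} - 1\right) = - 91 \left(-1 + \frac{-152 - 27 i}{23833}\right) = 91 - \frac{91 \left(-152 - 27 i\right)}{23833}$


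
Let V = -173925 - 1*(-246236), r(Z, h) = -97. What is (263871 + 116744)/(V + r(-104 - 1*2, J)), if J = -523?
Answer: 380615/72214 ≈ 5.2707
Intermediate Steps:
V = 72311 (V = -173925 + 246236 = 72311)
(263871 + 116744)/(V + r(-104 - 1*2, J)) = (263871 + 116744)/(72311 - 97) = 380615/72214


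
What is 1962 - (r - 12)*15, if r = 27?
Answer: 1737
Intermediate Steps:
1962 - (r - 12)*15 = 1962 - (27 - 12)*15 = 1962 - 15*15 = 1962 - 1*225 = 1962 - 225 = 1737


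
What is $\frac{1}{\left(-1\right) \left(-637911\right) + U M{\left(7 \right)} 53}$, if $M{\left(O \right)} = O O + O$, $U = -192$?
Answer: $\frac{1}{68055} \approx 1.4694 \cdot 10^{-5}$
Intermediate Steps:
$M{\left(O \right)} = O + O^{2}$ ($M{\left(O \right)} = O^{2} + O = O + O^{2}$)
$\frac{1}{\left(-1\right) \left(-637911\right) + U M{\left(7 \right)} 53} = \frac{1}{\left(-1\right) \left(-637911\right) + - 192 \cdot 7 \left(1 + 7\right) 53} = \frac{1}{637911 + - 192 \cdot 7 \cdot 8 \cdot 53} = \frac{1}{637911 + \left(-192\right) 56 \cdot 53} = \frac{1}{637911 - 569856} = \frac{1}{68055}$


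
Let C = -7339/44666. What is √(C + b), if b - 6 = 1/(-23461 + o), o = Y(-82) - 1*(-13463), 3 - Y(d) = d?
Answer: 5*√86507443606854/19251046 ≈ 2.4157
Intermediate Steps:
C = -7339/44666 (C = -7339*1/44666 = -7339/44666 ≈ -0.16431)
Y(d) = 3 - d
o = 13548 (o = (3 - 1*(-82)) - 1*(-13463) = (3 + 82) + 13463 = 85 + 13463 = 13548)
b = 59477/9913 (b = 6 + 1/(-23461 + 13548) = 6 + 1/(-9913) = 6 - 1/9913 = 59477/9913 ≈ 5.9999)
√(C + b) = √(-7339/44666 + 59477/9913) = √(112341225/19251046) = 5*√86507443606854/19251046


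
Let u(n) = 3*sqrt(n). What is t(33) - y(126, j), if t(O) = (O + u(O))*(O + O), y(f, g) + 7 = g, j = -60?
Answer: 2245 + 198*sqrt(33) ≈ 3382.4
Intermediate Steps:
y(f, g) = -7 + g
t(O) = 2*O*(O + 3*sqrt(O)) (t(O) = (O + 3*sqrt(O))*(O + O) = (O + 3*sqrt(O))*(2*O) = 2*O*(O + 3*sqrt(O)))
t(33) - y(126, j) = 2*33*(33 + 3*sqrt(33)) - (-7 - 60) = (2178 + 198*sqrt(33)) - 1*(-67) = (2178 + 198*sqrt(33)) + 67 = 2245 + 198*sqrt(33)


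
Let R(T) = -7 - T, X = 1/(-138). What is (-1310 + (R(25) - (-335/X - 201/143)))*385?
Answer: -238090825/13 ≈ -1.8315e+7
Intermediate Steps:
X = -1/138 ≈ -0.0072464
(-1310 + (R(25) - (-335/X - 201/143)))*385 = (-1310 + ((-7 - 1*25) - (-335/(-1/138) - 201/143)))*385 = (-1310 + ((-7 - 25) - (-335*(-138) - 201*1/143)))*385 = (-1310 + (-32 - (46230 - 201/143)))*385 = (-1310 + (-32 - 1*6610689/143))*385 = (-1310 + (-32 - 6610689/143))*385 = (-1310 - 6615265/143)*385 = -6802595/143*385 = -238090825/13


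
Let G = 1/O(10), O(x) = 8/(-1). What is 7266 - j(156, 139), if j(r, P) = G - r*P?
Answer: 231601/8 ≈ 28950.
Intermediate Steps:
O(x) = -8 (O(x) = 8*(-1) = -8)
G = -1/8 (G = 1/(-8) = -1/8 ≈ -0.12500)
j(r, P) = -1/8 - P*r (j(r, P) = -1/8 - r*P = -1/8 - P*r)
7266 - j(156, 139) = 7266 - (-1/8 - 1*139*156) = 7266 - (-1/8 - 21684) = 7266 - 1*(-173473/8) = 7266 + 173473/8 = 231601/8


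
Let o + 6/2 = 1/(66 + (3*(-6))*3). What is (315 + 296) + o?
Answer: 7297/12 ≈ 608.08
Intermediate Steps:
o = -35/12 (o = -3 + 1/(66 + (3*(-6))*3) = -3 + 1/(66 - 18*3) = -3 + 1/(66 - 54) = -3 + 1/12 = -35/12 ≈ -2.9167)
(315 + 296) + o = (315 + 296) - 35/12 = 611 - 35/12 = 7297/12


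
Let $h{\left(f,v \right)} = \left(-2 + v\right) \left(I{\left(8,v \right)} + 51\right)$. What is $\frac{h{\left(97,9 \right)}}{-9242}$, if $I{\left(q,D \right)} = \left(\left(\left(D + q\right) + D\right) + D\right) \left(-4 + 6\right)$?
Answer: $- \frac{847}{9242} \approx -0.091647$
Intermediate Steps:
$I{\left(q,D \right)} = 2 q + 6 D$ ($I{\left(q,D \right)} = \left(\left(q + 2 D\right) + D\right) 2 = \left(q + 3 D\right) 2 = 2 q + 6 D$)
$h{\left(f,v \right)} = \left(-2 + v\right) \left(67 + 6 v\right)$ ($h{\left(f,v \right)} = \left(-2 + v\right) \left(\left(2 \cdot 8 + 6 v\right) + 51\right) = \left(-2 + v\right) \left(\left(16 + 6 v\right) + 51\right) = \left(-2 + v\right) \left(67 + 6 v\right)$)
$\frac{h{\left(97,9 \right)}}{-9242} = \frac{-134 + 6 \cdot 9^{2} + 55 \cdot 9}{-9242} = \left(-134 + 6 \cdot 81 + 495\right) \left(- \frac{1}{9242}\right) = \left(-134 + 486 + 495\right) \left(- \frac{1}{9242}\right) = 847 \left(- \frac{1}{9242}\right) = - \frac{847}{9242}$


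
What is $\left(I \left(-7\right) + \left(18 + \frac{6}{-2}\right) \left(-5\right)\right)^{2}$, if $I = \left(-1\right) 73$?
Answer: $190096$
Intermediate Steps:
$I = -73$
$\left(I \left(-7\right) + \left(18 + \frac{6}{-2}\right) \left(-5\right)\right)^{2} = \left(\left(-73\right) \left(-7\right) + \left(18 + \frac{6}{-2}\right) \left(-5\right)\right)^{2} = \left(511 + \left(18 + 6 \left(- \frac{1}{2}\right)\right) \left(-5\right)\right)^{2} = \left(511 + \left(18 - 3\right) \left(-5\right)\right)^{2} = \left(511 + 15 \left(-5\right)\right)^{2} = \left(511 - 75\right)^{2} = 436^{2} = 190096$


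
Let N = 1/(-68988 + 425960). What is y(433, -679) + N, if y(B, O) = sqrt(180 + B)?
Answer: 1/356972 + sqrt(613) ≈ 24.759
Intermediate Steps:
N = 1/356972 ≈ 2.8013e-6
y(433, -679) + N = sqrt(180 + 433) + 1/356972 = sqrt(613) + 1/356972 = 1/356972 + sqrt(613)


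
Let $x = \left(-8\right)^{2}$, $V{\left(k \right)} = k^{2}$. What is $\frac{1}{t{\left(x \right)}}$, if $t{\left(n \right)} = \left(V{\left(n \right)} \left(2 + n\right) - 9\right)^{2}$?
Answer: $\frac{1}{73076686929} \approx 1.3684 \cdot 10^{-11}$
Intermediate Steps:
$x = 64$
$t{\left(n \right)} = \left(-9 + n^{2} \left(2 + n\right)\right)^{2}$ ($t{\left(n \right)} = \left(n^{2} \left(2 + n\right) - 9\right)^{2} = \left(-9 + n^{2} \left(2 + n\right)\right)^{2}$)
$\frac{1}{t{\left(x \right)}} = \frac{1}{\left(-9 + 64^{3} + 2 \cdot 64^{2}\right)^{2}} = \frac{1}{\left(-9 + 262144 + 2 \cdot 4096\right)^{2}} = \frac{1}{\left(-9 + 262144 + 8192\right)^{2}} = \frac{1}{270327^{2}} = \frac{1}{73076686929}$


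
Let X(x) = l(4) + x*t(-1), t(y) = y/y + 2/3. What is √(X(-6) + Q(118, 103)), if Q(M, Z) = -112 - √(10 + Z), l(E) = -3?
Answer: √(-125 - √113) ≈ 11.646*I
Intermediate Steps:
t(y) = 5/3 (t(y) = 1 + 2*(⅓) = 1 + ⅔ = 5/3)
X(x) = -3 + 5*x/3 (X(x) = -3 + x*(5/3) = -3 + 5*x/3)
√(X(-6) + Q(118, 103)) = √((-3 + (5/3)*(-6)) + (-112 - √(10 + 103))) = √((-3 - 10) + (-112 - √113)) = √(-13 + (-112 - √113)) = √(-125 - √113)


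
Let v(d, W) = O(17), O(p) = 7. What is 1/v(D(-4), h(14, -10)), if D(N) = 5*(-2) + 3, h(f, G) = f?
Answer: ⅐ ≈ 0.14286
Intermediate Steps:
D(N) = -7 (D(N) = -10 + 3 = -7)
v(d, W) = 7
1/v(D(-4), h(14, -10)) = 1/7 = ⅐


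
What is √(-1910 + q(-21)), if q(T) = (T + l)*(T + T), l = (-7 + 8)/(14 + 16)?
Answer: I*√25735/5 ≈ 32.084*I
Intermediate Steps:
l = 1/30 ≈ 0.033333
q(T) = 2*T*(1/30 + T) (q(T) = (T + 1/30)*(T + T) = (1/30 + T)*(2*T) = 2*T*(1/30 + T))
√(-1910 + q(-21)) = √(-1910 + (1/15)*(-21)*(1 + 30*(-21))) = √(-1910 + (1/15)*(-21)*(1 - 630)) = √(-1910 + (1/15)*(-21)*(-629)) = √(-1910 + 4403/5) = √(-5147/5) = I*√25735/5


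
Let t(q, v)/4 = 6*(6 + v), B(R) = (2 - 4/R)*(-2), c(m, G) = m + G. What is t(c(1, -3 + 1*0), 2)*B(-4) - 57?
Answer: -1209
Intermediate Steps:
c(m, G) = G + m
B(R) = -4 + 8/R (B(R) = (2 - 4/R)*(-2) = -4 + 8/R)
t(q, v) = 144 + 24*v (t(q, v) = 4*(6*(6 + v)) = 4*(36 + 6*v) = 144 + 24*v)
t(c(1, -3 + 1*0), 2)*B(-4) - 57 = (144 + 24*2)*(-4 + 8/(-4)) - 57 = (144 + 48)*(-4 + 8*(-¼)) - 57 = 192*(-4 - 2) - 57 = 192*(-6) - 57 = -1152 - 57 = -1209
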